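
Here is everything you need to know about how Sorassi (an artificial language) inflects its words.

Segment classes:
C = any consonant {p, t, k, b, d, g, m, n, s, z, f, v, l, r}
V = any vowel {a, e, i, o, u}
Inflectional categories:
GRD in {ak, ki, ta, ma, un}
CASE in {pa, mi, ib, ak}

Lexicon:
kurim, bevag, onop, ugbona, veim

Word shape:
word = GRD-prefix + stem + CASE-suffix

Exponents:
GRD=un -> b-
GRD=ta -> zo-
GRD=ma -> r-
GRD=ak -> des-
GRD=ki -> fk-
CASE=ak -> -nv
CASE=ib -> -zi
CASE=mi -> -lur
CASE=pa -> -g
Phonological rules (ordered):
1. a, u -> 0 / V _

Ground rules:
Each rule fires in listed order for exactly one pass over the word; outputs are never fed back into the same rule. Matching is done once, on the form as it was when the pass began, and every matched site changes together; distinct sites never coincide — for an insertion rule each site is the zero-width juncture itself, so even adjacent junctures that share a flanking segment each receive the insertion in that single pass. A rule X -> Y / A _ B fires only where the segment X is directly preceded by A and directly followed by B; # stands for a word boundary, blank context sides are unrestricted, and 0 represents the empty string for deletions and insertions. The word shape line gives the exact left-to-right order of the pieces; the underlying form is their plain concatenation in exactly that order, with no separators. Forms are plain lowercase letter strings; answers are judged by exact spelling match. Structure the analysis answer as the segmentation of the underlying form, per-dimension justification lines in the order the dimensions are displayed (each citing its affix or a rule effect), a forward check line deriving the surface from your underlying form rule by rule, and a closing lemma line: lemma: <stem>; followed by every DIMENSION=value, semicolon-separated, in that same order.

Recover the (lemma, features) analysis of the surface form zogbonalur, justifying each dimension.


underlying: zo-ugbona-lur
GRD=ta - signalled by the affix zo-
CASE=mi - signalled by the affix -lur
check: zougbonalur -> zogbonalur
lemma: ugbona; GRD=ta; CASE=mi


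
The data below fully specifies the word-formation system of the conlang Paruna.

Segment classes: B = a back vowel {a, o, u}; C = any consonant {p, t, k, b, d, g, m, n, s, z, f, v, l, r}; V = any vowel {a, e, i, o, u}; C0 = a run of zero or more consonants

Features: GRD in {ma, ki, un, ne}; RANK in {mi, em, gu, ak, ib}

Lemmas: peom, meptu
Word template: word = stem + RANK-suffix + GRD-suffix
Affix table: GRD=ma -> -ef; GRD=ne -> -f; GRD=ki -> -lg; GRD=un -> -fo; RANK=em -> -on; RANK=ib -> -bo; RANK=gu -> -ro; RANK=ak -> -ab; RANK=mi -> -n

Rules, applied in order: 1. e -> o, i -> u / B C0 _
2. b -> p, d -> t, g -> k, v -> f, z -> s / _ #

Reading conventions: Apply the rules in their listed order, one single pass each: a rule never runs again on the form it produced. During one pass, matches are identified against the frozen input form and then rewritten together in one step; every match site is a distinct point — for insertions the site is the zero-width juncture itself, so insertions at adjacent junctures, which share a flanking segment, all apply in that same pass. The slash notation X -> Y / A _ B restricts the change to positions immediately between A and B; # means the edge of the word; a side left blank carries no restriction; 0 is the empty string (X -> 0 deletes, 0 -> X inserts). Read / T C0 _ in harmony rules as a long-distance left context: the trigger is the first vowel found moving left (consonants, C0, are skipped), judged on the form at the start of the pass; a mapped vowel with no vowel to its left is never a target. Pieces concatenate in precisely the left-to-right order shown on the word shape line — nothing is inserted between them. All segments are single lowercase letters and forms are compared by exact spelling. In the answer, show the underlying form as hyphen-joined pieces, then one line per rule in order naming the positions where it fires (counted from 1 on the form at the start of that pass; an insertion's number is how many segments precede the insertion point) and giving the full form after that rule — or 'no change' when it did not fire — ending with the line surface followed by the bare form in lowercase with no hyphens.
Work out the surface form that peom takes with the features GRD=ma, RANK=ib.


underlying: peom-bo-ef
1. e -> o, i -> u / B C0 _: fires at position(s) 7: peomboof
2. b -> p, d -> t, g -> k, v -> f, z -> s / _ #: no change
surface: peomboof


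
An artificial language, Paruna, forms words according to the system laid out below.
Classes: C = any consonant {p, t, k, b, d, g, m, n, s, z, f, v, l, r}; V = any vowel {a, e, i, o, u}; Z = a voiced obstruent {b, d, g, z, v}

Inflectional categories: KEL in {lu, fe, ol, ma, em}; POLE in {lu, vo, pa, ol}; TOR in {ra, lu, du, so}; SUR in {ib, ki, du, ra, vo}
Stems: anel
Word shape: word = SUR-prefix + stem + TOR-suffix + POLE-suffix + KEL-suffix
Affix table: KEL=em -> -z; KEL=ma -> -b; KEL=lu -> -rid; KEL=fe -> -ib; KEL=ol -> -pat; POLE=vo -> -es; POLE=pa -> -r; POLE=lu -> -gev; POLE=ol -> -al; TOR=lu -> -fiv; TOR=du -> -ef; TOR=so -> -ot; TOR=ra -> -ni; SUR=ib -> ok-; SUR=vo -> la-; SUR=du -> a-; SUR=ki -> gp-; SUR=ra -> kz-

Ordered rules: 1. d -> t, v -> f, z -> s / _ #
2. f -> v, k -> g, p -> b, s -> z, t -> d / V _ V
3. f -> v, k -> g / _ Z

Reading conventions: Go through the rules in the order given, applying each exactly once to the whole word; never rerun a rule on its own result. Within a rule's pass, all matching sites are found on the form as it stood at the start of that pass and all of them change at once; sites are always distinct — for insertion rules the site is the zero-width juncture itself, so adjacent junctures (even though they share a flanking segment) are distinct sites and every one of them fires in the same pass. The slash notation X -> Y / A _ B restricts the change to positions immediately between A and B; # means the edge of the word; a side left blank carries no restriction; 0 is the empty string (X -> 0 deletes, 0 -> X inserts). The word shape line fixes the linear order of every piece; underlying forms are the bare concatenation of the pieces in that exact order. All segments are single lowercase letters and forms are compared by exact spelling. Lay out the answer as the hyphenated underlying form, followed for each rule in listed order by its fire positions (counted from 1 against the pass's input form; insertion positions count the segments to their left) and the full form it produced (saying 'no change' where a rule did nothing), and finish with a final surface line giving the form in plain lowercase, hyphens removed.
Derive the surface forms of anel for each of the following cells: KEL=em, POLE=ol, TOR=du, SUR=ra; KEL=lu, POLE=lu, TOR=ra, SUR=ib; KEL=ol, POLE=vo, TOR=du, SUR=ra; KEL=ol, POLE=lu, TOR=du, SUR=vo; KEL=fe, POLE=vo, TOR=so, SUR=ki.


cell KEL=em, POLE=ol, TOR=du, SUR=ra:
underlying: kz-anel-ef-al-z
1. d -> t, v -> f, z -> s / _ #: fires at position(s) 11: kzanelefals
2. f -> v, k -> g, p -> b, s -> z, t -> d / V _ V: fires at position(s) 8: kzanelevals
3. f -> v, k -> g / _ Z: fires at position(s) 1: gzanelevals
surface: gzanelevals

cell KEL=lu, POLE=lu, TOR=ra, SUR=ib:
underlying: ok-anel-ni-gev-rid
1. d -> t, v -> f, z -> s / _ #: fires at position(s) 14: okanelnigevrit
2. f -> v, k -> g, p -> b, s -> z, t -> d / V _ V: fires at position(s) 2: oganelnigevrit
3. f -> v, k -> g / _ Z: no change
surface: oganelnigevrit

cell KEL=ol, POLE=vo, TOR=du, SUR=ra:
underlying: kz-anel-ef-es-pat
1. d -> t, v -> f, z -> s / _ #: no change
2. f -> v, k -> g, p -> b, s -> z, t -> d / V _ V: fires at position(s) 8: kzanelevespat
3. f -> v, k -> g / _ Z: fires at position(s) 1: gzanelevespat
surface: gzanelevespat

cell KEL=ol, POLE=lu, TOR=du, SUR=vo:
underlying: la-anel-ef-gev-pat
1. d -> t, v -> f, z -> s / _ #: no change
2. f -> v, k -> g, p -> b, s -> z, t -> d / V _ V: no change
3. f -> v, k -> g / _ Z: fires at position(s) 8: laanelevgevpat
surface: laanelevgevpat

cell KEL=fe, POLE=vo, TOR=so, SUR=ki:
underlying: gp-anel-ot-es-ib
1. d -> t, v -> f, z -> s / _ #: no change
2. f -> v, k -> g, p -> b, s -> z, t -> d / V _ V: fires at position(s) 8, 10: gpanelodezib
3. f -> v, k -> g / _ Z: no change
surface: gpanelodezib


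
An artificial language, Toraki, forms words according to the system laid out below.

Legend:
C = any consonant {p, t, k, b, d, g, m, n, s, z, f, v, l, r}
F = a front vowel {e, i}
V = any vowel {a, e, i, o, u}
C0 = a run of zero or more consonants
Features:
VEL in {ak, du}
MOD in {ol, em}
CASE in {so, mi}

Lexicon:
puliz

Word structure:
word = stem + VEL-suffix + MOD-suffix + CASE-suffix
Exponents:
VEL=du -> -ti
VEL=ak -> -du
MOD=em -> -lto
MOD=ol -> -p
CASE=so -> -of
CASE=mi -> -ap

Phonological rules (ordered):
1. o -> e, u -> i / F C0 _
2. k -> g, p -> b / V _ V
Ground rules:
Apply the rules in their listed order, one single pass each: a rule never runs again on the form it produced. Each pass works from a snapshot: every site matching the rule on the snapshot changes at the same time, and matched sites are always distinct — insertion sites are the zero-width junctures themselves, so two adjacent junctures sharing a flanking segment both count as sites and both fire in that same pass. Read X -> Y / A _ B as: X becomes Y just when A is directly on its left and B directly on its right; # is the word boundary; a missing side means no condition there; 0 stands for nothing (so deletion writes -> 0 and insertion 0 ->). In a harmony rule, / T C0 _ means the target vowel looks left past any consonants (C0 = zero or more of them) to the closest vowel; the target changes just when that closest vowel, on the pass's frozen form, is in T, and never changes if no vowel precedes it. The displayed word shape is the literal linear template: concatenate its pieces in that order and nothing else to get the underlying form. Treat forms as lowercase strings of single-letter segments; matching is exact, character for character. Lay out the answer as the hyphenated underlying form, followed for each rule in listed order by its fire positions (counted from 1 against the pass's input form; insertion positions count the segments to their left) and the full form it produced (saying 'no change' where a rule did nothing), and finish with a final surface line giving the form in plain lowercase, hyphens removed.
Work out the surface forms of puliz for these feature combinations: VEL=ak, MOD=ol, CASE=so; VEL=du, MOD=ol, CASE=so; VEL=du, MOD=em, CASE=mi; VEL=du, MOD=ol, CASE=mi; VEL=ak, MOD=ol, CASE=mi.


cell VEL=ak, MOD=ol, CASE=so:
underlying: puliz-du-p-of
1. o -> e, u -> i / F C0 _: fires at position(s) 7: pulizdipof
2. k -> g, p -> b / V _ V: fires at position(s) 8: pulizdibof
surface: pulizdibof

cell VEL=du, MOD=ol, CASE=so:
underlying: puliz-ti-p-of
1. o -> e, u -> i / F C0 _: fires at position(s) 9: puliztipef
2. k -> g, p -> b / V _ V: fires at position(s) 8: puliztibef
surface: puliztibef

cell VEL=du, MOD=em, CASE=mi:
underlying: puliz-ti-lto-ap
1. o -> e, u -> i / F C0 _: fires at position(s) 10: puliztilteap
2. k -> g, p -> b / V _ V: no change
surface: puliztilteap

cell VEL=du, MOD=ol, CASE=mi:
underlying: puliz-ti-p-ap
1. o -> e, u -> i / F C0 _: no change
2. k -> g, p -> b / V _ V: fires at position(s) 8: puliztibap
surface: puliztibap

cell VEL=ak, MOD=ol, CASE=mi:
underlying: puliz-du-p-ap
1. o -> e, u -> i / F C0 _: fires at position(s) 7: pulizdipap
2. k -> g, p -> b / V _ V: fires at position(s) 8: pulizdibap
surface: pulizdibap


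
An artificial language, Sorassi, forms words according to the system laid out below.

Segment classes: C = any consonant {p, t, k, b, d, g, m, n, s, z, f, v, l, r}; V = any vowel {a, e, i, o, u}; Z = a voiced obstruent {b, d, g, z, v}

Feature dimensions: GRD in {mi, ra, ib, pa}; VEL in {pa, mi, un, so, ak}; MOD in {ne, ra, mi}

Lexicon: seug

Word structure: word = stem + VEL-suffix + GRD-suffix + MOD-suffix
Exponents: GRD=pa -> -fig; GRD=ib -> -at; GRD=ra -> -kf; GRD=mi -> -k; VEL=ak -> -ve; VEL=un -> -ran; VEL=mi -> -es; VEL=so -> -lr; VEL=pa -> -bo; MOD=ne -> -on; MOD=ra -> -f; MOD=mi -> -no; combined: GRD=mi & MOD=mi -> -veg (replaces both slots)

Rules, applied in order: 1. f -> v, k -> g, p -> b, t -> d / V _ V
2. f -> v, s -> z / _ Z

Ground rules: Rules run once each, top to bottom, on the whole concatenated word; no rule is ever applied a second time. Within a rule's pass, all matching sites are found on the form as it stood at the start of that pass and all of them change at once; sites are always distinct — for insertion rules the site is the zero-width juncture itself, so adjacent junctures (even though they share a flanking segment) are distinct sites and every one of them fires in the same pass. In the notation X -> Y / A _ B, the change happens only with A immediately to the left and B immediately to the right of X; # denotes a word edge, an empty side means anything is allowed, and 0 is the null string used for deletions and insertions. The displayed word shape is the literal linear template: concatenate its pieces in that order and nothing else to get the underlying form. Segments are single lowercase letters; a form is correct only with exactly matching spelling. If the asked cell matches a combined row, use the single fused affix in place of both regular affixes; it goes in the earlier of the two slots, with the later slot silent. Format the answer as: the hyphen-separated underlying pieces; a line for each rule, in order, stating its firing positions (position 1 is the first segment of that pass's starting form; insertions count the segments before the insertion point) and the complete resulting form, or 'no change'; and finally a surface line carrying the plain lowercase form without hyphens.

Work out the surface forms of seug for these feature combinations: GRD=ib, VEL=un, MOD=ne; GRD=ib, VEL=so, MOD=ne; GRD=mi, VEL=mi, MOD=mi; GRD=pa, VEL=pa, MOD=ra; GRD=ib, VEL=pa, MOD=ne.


cell GRD=ib, VEL=un, MOD=ne:
underlying: seug-ran-at-on
1. f -> v, k -> g, p -> b, t -> d / V _ V: fires at position(s) 9: seugranadon
2. f -> v, s -> z / _ Z: no change
surface: seugranadon

cell GRD=ib, VEL=so, MOD=ne:
underlying: seug-lr-at-on
1. f -> v, k -> g, p -> b, t -> d / V _ V: fires at position(s) 8: seuglradon
2. f -> v, s -> z / _ Z: no change
surface: seuglradon

cell GRD=mi, VEL=mi, MOD=mi:
underlying: seug-es-veg
1. f -> v, k -> g, p -> b, t -> d / V _ V: no change
2. f -> v, s -> z / _ Z: fires at position(s) 6: seugezveg
surface: seugezveg

cell GRD=pa, VEL=pa, MOD=ra:
underlying: seug-bo-fig-f
1. f -> v, k -> g, p -> b, t -> d / V _ V: fires at position(s) 7: seugbovigf
2. f -> v, s -> z / _ Z: no change
surface: seugbovigf

cell GRD=ib, VEL=pa, MOD=ne:
underlying: seug-bo-at-on
1. f -> v, k -> g, p -> b, t -> d / V _ V: fires at position(s) 8: seugboadon
2. f -> v, s -> z / _ Z: no change
surface: seugboadon


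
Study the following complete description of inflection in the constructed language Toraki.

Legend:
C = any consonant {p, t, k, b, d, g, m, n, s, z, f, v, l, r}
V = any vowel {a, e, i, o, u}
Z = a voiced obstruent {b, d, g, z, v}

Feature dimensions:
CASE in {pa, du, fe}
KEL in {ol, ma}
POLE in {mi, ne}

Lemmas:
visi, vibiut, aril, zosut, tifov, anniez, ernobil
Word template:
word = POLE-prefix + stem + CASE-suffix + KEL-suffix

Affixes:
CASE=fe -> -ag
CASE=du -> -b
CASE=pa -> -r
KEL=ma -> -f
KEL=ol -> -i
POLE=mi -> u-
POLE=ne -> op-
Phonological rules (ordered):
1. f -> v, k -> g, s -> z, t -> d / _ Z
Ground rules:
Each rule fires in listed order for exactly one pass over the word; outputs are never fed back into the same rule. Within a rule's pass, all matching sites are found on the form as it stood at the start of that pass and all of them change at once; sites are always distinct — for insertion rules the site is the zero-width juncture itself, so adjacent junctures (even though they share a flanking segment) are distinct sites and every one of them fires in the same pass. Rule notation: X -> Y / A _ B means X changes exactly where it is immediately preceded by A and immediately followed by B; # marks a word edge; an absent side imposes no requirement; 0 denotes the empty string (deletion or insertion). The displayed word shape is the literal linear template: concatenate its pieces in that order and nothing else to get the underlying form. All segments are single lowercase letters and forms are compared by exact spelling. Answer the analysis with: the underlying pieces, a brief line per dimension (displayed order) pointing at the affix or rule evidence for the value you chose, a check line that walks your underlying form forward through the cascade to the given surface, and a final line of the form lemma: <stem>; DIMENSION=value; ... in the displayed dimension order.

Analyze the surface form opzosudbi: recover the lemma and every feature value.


underlying: op-zosut-b-i
CASE=du - signalled by the affix -b
KEL=ol - signalled by the affix -i
POLE=ne - signalled by the affix op-
check: opzosutbi -> opzosudbi
lemma: zosut; CASE=du; KEL=ol; POLE=ne


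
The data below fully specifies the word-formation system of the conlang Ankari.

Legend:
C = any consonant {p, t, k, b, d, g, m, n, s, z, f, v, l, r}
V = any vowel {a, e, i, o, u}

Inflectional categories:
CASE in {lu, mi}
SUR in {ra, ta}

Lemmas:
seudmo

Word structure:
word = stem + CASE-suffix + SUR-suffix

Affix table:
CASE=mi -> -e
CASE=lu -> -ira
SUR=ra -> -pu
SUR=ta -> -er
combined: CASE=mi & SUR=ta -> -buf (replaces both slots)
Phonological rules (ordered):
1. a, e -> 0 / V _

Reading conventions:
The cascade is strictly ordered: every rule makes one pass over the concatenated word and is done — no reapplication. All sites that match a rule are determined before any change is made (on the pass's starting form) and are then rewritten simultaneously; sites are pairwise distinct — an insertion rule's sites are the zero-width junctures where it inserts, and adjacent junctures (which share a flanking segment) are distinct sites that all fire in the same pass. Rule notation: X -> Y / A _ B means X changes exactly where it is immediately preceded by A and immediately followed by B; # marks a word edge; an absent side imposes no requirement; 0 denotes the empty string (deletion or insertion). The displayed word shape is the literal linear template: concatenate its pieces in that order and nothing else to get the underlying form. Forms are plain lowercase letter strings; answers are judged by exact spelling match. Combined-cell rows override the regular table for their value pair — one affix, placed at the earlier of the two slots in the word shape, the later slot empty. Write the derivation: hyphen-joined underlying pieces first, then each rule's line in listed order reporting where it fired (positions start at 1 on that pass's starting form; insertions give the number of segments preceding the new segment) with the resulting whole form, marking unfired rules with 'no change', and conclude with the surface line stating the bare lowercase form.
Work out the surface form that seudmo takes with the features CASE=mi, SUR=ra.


underlying: seudmo-e-pu
1. a, e -> 0 / V _: fires at position(s) 7: seudmopu
surface: seudmopu


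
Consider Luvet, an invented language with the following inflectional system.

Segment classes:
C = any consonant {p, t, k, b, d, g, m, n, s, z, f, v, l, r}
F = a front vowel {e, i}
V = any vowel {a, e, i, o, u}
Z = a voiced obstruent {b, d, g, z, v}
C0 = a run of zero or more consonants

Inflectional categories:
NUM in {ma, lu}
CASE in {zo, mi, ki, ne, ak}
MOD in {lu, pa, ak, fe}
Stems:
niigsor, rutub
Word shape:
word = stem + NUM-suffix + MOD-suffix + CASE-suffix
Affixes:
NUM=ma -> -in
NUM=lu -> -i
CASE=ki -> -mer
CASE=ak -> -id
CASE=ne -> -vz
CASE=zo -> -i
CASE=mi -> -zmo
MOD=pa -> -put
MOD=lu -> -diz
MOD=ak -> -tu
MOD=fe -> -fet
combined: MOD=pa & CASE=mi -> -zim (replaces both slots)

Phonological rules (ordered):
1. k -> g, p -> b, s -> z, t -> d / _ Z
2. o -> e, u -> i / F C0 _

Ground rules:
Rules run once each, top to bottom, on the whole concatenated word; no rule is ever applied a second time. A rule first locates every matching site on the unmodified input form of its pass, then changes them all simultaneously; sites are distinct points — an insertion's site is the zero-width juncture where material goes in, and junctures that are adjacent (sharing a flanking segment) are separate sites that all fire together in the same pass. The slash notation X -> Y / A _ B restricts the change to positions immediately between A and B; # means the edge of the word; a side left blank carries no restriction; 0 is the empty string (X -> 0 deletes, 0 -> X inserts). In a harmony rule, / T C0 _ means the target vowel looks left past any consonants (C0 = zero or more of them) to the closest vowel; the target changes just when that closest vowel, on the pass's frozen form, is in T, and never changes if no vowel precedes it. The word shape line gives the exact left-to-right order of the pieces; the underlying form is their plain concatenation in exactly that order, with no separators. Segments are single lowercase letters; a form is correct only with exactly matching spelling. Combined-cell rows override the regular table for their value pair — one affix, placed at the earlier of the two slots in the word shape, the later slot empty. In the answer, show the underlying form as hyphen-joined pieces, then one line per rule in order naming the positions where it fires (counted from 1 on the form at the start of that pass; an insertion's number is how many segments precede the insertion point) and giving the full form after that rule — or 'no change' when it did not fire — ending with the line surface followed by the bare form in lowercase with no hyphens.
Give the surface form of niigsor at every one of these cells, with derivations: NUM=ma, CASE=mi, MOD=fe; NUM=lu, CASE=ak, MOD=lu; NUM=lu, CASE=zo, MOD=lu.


cell NUM=ma, CASE=mi, MOD=fe:
underlying: niigsor-in-fet-zmo
1. k -> g, p -> b, s -> z, t -> d / _ Z: fires at position(s) 12: niigsorinfedzmo
2. o -> e, u -> i / F C0 _: fires at position(s) 6, 15: niigserinfedzme
surface: niigserinfedzme

cell NUM=lu, CASE=ak, MOD=lu:
underlying: niigsor-i-diz-id
1. k -> g, p -> b, s -> z, t -> d / _ Z: no change
2. o -> e, u -> i / F C0 _: fires at position(s) 6: niigseridizid
surface: niigseridizid

cell NUM=lu, CASE=zo, MOD=lu:
underlying: niigsor-i-diz-i
1. k -> g, p -> b, s -> z, t -> d / _ Z: no change
2. o -> e, u -> i / F C0 _: fires at position(s) 6: niigseridizi
surface: niigseridizi


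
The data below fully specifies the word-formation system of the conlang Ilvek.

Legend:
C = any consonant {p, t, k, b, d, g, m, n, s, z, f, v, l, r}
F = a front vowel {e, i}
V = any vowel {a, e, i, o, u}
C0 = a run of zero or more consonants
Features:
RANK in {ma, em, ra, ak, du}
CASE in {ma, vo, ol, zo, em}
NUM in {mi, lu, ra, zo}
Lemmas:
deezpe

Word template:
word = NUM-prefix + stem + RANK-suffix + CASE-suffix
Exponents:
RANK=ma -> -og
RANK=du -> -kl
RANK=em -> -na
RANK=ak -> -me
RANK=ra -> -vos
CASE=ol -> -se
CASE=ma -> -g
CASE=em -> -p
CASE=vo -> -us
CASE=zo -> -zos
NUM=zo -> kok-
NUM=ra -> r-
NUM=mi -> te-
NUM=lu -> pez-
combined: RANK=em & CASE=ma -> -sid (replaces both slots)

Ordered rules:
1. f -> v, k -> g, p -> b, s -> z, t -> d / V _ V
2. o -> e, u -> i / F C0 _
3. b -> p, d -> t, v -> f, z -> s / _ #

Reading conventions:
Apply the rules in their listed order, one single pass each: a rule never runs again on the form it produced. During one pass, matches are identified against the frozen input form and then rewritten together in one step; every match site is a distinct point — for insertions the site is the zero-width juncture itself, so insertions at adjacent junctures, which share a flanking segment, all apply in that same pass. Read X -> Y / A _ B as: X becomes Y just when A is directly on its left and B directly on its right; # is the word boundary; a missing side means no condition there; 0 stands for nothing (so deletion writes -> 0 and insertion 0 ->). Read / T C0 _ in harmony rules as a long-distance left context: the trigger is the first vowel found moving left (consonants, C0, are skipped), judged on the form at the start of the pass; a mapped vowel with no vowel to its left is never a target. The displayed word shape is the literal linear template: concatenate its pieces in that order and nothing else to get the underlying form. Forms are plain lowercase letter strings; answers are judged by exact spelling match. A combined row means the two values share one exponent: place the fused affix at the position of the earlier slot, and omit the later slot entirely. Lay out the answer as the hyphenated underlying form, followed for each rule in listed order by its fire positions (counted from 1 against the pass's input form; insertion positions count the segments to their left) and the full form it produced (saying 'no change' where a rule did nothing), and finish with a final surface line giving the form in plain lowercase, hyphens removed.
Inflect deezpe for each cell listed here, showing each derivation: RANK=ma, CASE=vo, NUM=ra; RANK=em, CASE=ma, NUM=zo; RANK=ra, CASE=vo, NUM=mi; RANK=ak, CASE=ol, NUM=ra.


cell RANK=ma, CASE=vo, NUM=ra:
underlying: r-deezpe-og-us
1. f -> v, k -> g, p -> b, s -> z, t -> d / V _ V: no change
2. o -> e, u -> i / F C0 _: fires at position(s) 8: rdeezpeegus
3. b -> p, d -> t, v -> f, z -> s / _ #: no change
surface: rdeezpeegus

cell RANK=em, CASE=ma, NUM=zo:
underlying: kok-deezpe-sid
1. f -> v, k -> g, p -> b, s -> z, t -> d / V _ V: fires at position(s) 10: kokdeezpezid
2. o -> e, u -> i / F C0 _: no change
3. b -> p, d -> t, v -> f, z -> s / _ #: fires at position(s) 12: kokdeezpezit
surface: kokdeezpezit

cell RANK=ra, CASE=vo, NUM=mi:
underlying: te-deezpe-vos-us
1. f -> v, k -> g, p -> b, s -> z, t -> d / V _ V: fires at position(s) 11: tedeezpevozus
2. o -> e, u -> i / F C0 _: fires at position(s) 10: tedeezpevezus
3. b -> p, d -> t, v -> f, z -> s / _ #: no change
surface: tedeezpevezus

cell RANK=ak, CASE=ol, NUM=ra:
underlying: r-deezpe-me-se
1. f -> v, k -> g, p -> b, s -> z, t -> d / V _ V: fires at position(s) 10: rdeezpemeze
2. o -> e, u -> i / F C0 _: no change
3. b -> p, d -> t, v -> f, z -> s / _ #: no change
surface: rdeezpemeze


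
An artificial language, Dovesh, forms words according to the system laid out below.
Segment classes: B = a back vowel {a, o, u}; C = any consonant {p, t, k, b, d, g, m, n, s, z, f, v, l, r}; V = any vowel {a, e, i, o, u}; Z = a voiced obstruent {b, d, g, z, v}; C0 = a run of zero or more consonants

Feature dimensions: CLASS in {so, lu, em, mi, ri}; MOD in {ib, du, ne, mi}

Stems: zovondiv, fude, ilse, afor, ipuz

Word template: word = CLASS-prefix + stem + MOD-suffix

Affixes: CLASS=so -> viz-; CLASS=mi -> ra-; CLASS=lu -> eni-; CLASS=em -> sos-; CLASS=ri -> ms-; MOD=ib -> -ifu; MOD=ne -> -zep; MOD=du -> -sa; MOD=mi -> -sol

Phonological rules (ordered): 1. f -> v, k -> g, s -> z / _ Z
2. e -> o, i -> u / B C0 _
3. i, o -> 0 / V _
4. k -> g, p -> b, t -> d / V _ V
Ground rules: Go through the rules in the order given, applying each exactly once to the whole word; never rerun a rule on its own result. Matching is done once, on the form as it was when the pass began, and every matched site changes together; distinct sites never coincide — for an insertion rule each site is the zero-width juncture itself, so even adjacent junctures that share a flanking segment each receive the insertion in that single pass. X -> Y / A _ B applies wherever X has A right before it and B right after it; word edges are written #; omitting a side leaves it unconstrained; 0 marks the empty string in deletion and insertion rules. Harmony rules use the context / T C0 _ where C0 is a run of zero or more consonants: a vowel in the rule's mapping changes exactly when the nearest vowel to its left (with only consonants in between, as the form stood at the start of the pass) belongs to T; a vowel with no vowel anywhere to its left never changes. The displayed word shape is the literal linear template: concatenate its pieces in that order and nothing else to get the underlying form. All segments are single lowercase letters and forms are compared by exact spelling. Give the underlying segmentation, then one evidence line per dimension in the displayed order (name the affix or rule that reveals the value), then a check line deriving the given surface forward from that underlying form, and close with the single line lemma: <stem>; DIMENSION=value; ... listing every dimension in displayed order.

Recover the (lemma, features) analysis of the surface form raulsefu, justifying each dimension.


underlying: ra-ilse-ifu
CLASS=mi - signalled by the affix ra-
MOD=ib - signalled by the affix -ifu
check: railseifu -> railseifu -> raulseifu -> raulsefu -> raulsefu
lemma: ilse; CLASS=mi; MOD=ib


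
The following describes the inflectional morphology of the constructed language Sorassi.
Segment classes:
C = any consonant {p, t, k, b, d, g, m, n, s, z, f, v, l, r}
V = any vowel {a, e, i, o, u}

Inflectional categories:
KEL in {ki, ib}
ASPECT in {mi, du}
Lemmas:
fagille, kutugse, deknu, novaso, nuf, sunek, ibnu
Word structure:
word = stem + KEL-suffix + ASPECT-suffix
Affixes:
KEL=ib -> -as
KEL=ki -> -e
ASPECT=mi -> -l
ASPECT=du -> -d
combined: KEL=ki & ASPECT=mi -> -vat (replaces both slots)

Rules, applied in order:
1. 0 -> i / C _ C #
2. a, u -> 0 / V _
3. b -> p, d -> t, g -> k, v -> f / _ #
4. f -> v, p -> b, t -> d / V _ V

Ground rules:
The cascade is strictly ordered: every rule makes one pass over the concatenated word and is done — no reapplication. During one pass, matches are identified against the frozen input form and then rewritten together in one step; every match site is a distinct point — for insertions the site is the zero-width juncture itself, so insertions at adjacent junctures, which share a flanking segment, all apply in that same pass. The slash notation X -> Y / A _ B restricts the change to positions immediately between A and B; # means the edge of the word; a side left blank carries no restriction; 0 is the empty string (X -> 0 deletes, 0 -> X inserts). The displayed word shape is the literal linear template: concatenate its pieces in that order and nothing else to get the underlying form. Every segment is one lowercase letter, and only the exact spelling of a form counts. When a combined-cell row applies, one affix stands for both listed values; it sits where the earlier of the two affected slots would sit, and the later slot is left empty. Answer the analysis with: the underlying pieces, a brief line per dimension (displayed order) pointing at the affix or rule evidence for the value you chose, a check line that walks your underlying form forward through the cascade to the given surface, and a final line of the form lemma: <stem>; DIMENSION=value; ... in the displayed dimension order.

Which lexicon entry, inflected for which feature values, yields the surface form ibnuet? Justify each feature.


underlying: ibnu-e-d
KEL=ki - signalled by the affix -e
ASPECT=du - signalled by the affix -d
check: ibnued -> ibnued -> ibnued -> ibnuet -> ibnuet
lemma: ibnu; KEL=ki; ASPECT=du


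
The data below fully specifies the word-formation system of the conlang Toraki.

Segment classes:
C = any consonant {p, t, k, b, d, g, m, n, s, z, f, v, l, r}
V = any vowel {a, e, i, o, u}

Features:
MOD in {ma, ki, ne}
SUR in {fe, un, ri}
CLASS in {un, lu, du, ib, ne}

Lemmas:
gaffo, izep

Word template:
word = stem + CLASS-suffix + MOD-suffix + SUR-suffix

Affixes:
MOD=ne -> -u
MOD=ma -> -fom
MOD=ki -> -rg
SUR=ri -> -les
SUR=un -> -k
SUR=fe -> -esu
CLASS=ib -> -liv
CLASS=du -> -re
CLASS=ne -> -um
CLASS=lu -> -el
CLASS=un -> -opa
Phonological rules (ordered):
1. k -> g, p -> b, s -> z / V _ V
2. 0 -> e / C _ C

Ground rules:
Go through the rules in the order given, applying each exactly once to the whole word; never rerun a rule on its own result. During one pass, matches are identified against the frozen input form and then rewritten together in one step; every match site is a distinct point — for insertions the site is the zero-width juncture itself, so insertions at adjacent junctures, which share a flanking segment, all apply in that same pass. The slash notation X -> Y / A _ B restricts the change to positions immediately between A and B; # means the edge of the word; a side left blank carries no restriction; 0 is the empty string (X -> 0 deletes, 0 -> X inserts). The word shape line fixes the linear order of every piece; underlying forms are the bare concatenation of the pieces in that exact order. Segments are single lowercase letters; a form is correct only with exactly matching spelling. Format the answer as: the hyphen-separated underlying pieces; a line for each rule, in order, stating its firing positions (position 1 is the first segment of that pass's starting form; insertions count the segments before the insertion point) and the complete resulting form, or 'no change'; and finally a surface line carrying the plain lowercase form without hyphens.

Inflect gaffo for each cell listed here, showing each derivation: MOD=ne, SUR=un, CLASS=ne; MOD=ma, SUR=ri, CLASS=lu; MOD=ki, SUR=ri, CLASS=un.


cell MOD=ne, SUR=un, CLASS=ne:
underlying: gaffo-um-u-k
1. k -> g, p -> b, s -> z / V _ V: no change
2. 0 -> e / C _ C: inserts after position(s) 3: gafefoumuk
surface: gafefoumuk

cell MOD=ma, SUR=ri, CLASS=lu:
underlying: gaffo-el-fom-les
1. k -> g, p -> b, s -> z / V _ V: no change
2. 0 -> e / C _ C: inserts after position(s) 3, 7, 10: gafefoelefomeles
surface: gafefoelefomeles

cell MOD=ki, SUR=ri, CLASS=un:
underlying: gaffo-opa-rg-les
1. k -> g, p -> b, s -> z / V _ V: fires at position(s) 7: gaffoobargles
2. 0 -> e / C _ C: inserts after position(s) 3, 9, 10: gafefoobaregeles
surface: gafefoobaregeles


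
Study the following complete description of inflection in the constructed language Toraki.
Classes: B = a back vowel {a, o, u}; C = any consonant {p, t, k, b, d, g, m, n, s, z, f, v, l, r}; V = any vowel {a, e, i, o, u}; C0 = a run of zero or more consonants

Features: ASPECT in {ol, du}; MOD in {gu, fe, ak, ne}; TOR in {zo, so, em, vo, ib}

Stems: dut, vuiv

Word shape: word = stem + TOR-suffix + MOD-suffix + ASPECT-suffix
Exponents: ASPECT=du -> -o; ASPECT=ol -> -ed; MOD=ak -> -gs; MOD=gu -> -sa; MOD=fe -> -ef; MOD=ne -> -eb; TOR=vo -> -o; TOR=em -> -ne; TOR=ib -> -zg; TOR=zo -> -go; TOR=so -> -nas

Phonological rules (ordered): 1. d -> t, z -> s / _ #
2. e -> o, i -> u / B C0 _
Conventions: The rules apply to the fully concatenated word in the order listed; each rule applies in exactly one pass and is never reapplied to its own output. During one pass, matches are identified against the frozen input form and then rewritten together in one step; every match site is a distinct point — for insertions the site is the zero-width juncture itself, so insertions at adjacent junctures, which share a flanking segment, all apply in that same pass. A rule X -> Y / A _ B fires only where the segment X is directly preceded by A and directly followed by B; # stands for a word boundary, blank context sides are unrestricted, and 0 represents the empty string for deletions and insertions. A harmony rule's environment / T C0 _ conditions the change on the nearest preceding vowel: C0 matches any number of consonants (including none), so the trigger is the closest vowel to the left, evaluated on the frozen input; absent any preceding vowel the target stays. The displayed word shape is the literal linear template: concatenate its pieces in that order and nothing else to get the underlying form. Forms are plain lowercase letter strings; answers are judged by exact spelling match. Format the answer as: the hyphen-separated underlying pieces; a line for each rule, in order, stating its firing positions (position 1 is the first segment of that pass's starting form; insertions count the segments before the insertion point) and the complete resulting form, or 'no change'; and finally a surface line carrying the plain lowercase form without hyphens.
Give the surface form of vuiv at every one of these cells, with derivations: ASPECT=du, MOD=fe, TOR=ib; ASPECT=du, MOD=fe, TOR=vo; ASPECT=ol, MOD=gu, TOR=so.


cell ASPECT=du, MOD=fe, TOR=ib:
underlying: vuiv-zg-ef-o
1. d -> t, z -> s / _ #: no change
2. e -> o, i -> u / B C0 _: fires at position(s) 3: vuuvzgefo
surface: vuuvzgefo

cell ASPECT=du, MOD=fe, TOR=vo:
underlying: vuiv-o-ef-o
1. d -> t, z -> s / _ #: no change
2. e -> o, i -> u / B C0 _: fires at position(s) 3, 6: vuuvoofo
surface: vuuvoofo

cell ASPECT=ol, MOD=gu, TOR=so:
underlying: vuiv-nas-sa-ed
1. d -> t, z -> s / _ #: fires at position(s) 11: vuivnassaet
2. e -> o, i -> u / B C0 _: fires at position(s) 3, 10: vuuvnassaot
surface: vuuvnassaot


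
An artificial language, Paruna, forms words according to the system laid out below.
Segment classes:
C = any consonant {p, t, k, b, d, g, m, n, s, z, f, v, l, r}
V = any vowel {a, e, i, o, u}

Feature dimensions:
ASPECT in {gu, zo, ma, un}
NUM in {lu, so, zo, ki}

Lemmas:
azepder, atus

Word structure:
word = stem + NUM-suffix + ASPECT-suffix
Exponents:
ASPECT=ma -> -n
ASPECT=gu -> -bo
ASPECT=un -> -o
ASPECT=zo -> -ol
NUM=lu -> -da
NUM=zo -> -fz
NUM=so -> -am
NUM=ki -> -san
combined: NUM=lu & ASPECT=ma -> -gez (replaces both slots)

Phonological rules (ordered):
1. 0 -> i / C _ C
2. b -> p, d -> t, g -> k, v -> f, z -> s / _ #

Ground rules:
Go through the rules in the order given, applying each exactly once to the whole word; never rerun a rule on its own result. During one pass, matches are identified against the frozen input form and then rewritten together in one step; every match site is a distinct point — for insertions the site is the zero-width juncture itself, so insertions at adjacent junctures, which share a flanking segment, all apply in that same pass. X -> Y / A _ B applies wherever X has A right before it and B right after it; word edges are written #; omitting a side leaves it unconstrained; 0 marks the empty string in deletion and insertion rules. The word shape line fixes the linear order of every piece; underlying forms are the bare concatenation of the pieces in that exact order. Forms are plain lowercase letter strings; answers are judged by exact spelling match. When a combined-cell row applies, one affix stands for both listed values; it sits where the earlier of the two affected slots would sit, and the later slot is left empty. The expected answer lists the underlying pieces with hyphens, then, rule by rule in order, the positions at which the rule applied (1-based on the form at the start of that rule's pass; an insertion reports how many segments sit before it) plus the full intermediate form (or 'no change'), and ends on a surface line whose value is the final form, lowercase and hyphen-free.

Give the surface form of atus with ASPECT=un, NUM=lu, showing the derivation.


underlying: atus-da-o
1. 0 -> i / C _ C: inserts after position(s) 4: atusidao
2. b -> p, d -> t, g -> k, v -> f, z -> s / _ #: no change
surface: atusidao


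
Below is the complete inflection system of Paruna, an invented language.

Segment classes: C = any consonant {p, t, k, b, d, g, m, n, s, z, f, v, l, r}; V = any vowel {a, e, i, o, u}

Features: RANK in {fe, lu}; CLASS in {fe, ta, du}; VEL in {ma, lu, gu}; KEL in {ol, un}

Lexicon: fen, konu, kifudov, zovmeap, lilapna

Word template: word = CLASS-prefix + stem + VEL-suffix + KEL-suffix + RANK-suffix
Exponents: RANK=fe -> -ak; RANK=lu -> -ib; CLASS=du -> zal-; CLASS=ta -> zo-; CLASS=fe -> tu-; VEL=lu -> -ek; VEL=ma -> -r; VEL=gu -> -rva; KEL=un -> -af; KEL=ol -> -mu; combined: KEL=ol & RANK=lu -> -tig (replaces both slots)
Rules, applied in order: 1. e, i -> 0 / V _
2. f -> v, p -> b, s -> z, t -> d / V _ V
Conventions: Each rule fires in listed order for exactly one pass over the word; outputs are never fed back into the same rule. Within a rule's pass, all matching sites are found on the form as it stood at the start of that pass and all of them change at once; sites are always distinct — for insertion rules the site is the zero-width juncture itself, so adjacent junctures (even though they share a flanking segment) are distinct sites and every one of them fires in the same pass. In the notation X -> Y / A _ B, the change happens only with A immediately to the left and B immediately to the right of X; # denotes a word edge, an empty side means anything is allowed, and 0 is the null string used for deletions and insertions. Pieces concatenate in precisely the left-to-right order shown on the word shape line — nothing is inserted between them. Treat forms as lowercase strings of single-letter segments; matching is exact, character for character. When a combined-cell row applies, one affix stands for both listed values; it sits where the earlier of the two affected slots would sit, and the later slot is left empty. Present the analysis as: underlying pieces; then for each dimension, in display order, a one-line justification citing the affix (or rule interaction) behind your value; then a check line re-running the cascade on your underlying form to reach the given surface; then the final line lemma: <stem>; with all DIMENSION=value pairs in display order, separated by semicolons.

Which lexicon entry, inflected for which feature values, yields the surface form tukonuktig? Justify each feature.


underlying: tu-konu-ek-tig
RANK=lu - signalled by the combined affix row
CLASS=fe - signalled by the affix tu-
VEL=lu - signalled by the affix -ek
KEL=ol - signalled by the combined affix row
check: tukonuektig -> tukonuktig -> tukonuktig
lemma: konu; RANK=lu; CLASS=fe; VEL=lu; KEL=ol
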